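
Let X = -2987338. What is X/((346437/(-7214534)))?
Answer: 21552251570492/346437 ≈ 6.2211e+7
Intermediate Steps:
X/((346437/(-7214534))) = -2987338/(346437/(-7214534)) = -2987338/(346437*(-1/7214534)) = -2987338/(-346437/7214534) = -2987338*(-7214534/346437) = 21552251570492/346437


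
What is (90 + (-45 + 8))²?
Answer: 2809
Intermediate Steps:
(90 + (-45 + 8))² = (90 - 37)² = 53² = 2809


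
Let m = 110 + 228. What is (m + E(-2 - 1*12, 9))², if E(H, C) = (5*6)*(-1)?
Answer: 94864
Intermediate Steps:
m = 338
E(H, C) = -30 (E(H, C) = 30*(-1) = -30)
(m + E(-2 - 1*12, 9))² = (338 - 30)² = 308² = 94864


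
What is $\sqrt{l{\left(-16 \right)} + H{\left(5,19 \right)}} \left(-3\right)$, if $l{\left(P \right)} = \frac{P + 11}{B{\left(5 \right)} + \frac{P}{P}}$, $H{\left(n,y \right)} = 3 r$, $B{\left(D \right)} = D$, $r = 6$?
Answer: $- \frac{\sqrt{618}}{2} \approx -12.43$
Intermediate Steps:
$H{\left(n,y \right)} = 18$ ($H{\left(n,y \right)} = 3 \cdot 6 = 18$)
$l{\left(P \right)} = \frac{11}{6} + \frac{P}{6}$ ($l{\left(P \right)} = \frac{P + 11}{5 + \frac{P}{P}} = \frac{11 + P}{5 + 1} = \frac{11 + P}{6} = \left(11 + P\right) \frac{1}{6} = \frac{11}{6} + \frac{P}{6}$)
$\sqrt{l{\left(-16 \right)} + H{\left(5,19 \right)}} \left(-3\right) = \sqrt{\left(\frac{11}{6} + \frac{1}{6} \left(-16\right)\right) + 18} \left(-3\right) = \sqrt{\left(\frac{11}{6} - \frac{8}{3}\right) + 18} \left(-3\right) = \sqrt{- \frac{5}{6} + 18} \left(-3\right) = \sqrt{\frac{103}{6}} \left(-3\right) = \frac{\sqrt{618}}{6} \left(-3\right) = - \frac{\sqrt{618}}{2}$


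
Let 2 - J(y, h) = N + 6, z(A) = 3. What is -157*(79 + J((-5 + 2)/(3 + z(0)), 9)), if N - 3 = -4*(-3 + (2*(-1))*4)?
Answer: -4396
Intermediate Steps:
N = 47 (N = 3 - 4*(-3 + (2*(-1))*4) = 3 - 4*(-3 - 2*4) = 3 - 4*(-3 - 8) = 3 - 4*(-11) = 3 + 44 = 47)
J(y, h) = -51 (J(y, h) = 2 - (47 + 6) = 2 - 1*53 = 2 - 53 = -51)
-157*(79 + J((-5 + 2)/(3 + z(0)), 9)) = -157*(79 - 51) = -157*28 = -4396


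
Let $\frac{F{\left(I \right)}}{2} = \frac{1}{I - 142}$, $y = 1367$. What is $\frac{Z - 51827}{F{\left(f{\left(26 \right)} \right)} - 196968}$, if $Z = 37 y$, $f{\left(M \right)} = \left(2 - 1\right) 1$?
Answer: $\frac{87984}{13886245} \approx 0.0063361$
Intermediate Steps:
$f{\left(M \right)} = 1$ ($f{\left(M \right)} = 1 \cdot 1 = 1$)
$Z = 50579$ ($Z = 37 \cdot 1367 = 50579$)
$F{\left(I \right)} = \frac{2}{-142 + I}$ ($F{\left(I \right)} = \frac{2}{I - 142} = \frac{2}{-142 + I}$)
$\frac{Z - 51827}{F{\left(f{\left(26 \right)} \right)} - 196968} = \frac{50579 - 51827}{\frac{2}{-142 + 1} - 196968} = - \frac{1248}{\frac{2}{-141} - 196968} = - \frac{1248}{2 \left(- \frac{1}{141}\right) - 196968} = - \frac{1248}{- \frac{2}{141} - 196968} = - \frac{1248}{- \frac{27772490}{141}} = \left(-1248\right) \left(- \frac{141}{27772490}\right) = \frac{87984}{13886245}$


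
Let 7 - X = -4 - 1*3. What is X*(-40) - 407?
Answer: -967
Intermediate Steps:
X = 14 (X = 7 - (-4 - 1*3) = 7 - (-4 - 3) = 7 - 1*(-7) = 7 + 7 = 14)
X*(-40) - 407 = 14*(-40) - 407 = -560 - 407 = -967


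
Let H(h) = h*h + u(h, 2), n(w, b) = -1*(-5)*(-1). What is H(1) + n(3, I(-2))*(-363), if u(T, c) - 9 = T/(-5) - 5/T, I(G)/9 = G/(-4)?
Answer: 9099/5 ≈ 1819.8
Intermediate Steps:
I(G) = -9*G/4 (I(G) = 9*(G/(-4)) = 9*(G*(-1/4)) = 9*(-G/4) = -9*G/4)
u(T, c) = 9 - 5/T - T/5 (u(T, c) = 9 + (T/(-5) - 5/T) = 9 + (T*(-1/5) - 5/T) = 9 + (-T/5 - 5/T) = 9 + (-5/T - T/5) = 9 - 5/T - T/5)
n(w, b) = -5 (n(w, b) = 5*(-1) = -5)
H(h) = 9 + h**2 - 5/h - h/5 (H(h) = h*h + (9 - 5/h - h/5) = h**2 + (9 - 5/h - h/5) = 9 + h**2 - 5/h - h/5)
H(1) + n(3, I(-2))*(-363) = (9 + 1**2 - 5/1 - 1/5*1) - 5*(-363) = (9 + 1 - 5*1 - 1/5) + 1815 = (9 + 1 - 5 - 1/5) + 1815 = 24/5 + 1815 = 9099/5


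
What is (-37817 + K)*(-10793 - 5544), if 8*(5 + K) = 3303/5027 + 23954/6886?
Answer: 972218959249122/1573451 ≈ 6.1789e+8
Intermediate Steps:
K = -7053839/1573451 (K = -5 + (3303/5027 + 23954/6886)/8 = -5 + (3303*(1/5027) + 23954*(1/6886))/8 = -5 + (3303/5027 + 11977/3443)/8 = -5 + (⅛)*(6507328/1573451) = -5 + 813416/1573451 = -7053839/1573451 ≈ -4.4830)
(-37817 + K)*(-10793 - 5544) = (-37817 - 7053839/1573451)*(-10793 - 5544) = -59510250306/1573451*(-16337) = 972218959249122/1573451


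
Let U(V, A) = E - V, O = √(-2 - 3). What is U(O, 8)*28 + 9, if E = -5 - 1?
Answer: -159 - 28*I*√5 ≈ -159.0 - 62.61*I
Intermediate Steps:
E = -6
O = I*√5 (O = √(-5) = I*√5 ≈ 2.2361*I)
U(V, A) = -6 - V
U(O, 8)*28 + 9 = (-6 - I*√5)*28 + 9 = (-168 - 28*I*√5) + 9 = -159 - 28*I*√5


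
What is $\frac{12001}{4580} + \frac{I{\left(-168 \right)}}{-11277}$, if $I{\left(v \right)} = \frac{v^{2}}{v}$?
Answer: $\frac{6481177}{2459460} \approx 2.6352$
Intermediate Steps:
$I{\left(v \right)} = v$
$\frac{12001}{4580} + \frac{I{\left(-168 \right)}}{-11277} = \frac{12001}{4580} - \frac{168}{-11277} = 12001 \cdot \frac{1}{4580} - - \frac{8}{537} = \frac{12001}{4580} + \frac{8}{537} = \frac{6481177}{2459460}$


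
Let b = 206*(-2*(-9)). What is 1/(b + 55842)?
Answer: 1/59550 ≈ 1.6793e-5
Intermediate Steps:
b = 3708 (b = 206*18 = 3708)
1/(b + 55842) = 1/(3708 + 55842) = 1/59550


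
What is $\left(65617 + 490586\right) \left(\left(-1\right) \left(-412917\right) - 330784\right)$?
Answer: $45682620999$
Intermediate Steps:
$\left(65617 + 490586\right) \left(\left(-1\right) \left(-412917\right) - 330784\right) = 556203 \left(412917 - 330784\right) = 556203 \cdot 82133 = 45682620999$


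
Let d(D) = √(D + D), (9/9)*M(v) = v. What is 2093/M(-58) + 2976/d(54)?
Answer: -2093/58 + 496*√3/3 ≈ 250.28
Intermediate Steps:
M(v) = v
d(D) = √2*√D (d(D) = √(2*D) = √2*√D)
2093/M(-58) + 2976/d(54) = 2093/(-58) + 2976/((√2*√54)) = 2093*(-1/58) + 2976/((√2*(3*√6))) = -2093/58 + 2976/((6*√3)) = -2093/58 + 2976*(√3/18) = -2093/58 + 496*√3/3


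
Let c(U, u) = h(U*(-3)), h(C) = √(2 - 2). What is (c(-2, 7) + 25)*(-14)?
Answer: -350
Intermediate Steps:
h(C) = 0 (h(C) = √0 = 0)
c(U, u) = 0
(c(-2, 7) + 25)*(-14) = (0 + 25)*(-14) = 25*(-14) = -350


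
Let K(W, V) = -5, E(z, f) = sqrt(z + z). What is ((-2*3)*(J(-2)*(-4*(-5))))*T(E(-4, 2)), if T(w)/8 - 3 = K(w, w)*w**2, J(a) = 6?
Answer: -247680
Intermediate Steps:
E(z, f) = sqrt(2)*sqrt(z) (E(z, f) = sqrt(2*z) = sqrt(2)*sqrt(z))
T(w) = 24 - 40*w**2 (T(w) = 24 + 8*(-5*w**2) = 24 - 40*w**2)
((-2*3)*(J(-2)*(-4*(-5))))*T(E(-4, 2)) = ((-2*3)*(6*(-4*(-5))))*(24 - 40*(sqrt(2)*sqrt(-4))**2) = (-36*20)*(24 - 40*(sqrt(2)*(2*I))**2) = (-6*120)*(24 - 40*(2*I*sqrt(2))**2) = -720*(24 - 40*(-8)) = -720*(24 + 320) = -720*344 = -247680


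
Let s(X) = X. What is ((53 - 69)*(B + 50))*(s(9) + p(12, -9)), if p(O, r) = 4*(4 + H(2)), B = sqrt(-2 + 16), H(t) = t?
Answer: -26400 - 528*sqrt(14) ≈ -28376.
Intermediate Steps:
B = sqrt(14) ≈ 3.7417
p(O, r) = 24 (p(O, r) = 4*(4 + 2) = 4*6 = 24)
((53 - 69)*(B + 50))*(s(9) + p(12, -9)) = ((53 - 69)*(sqrt(14) + 50))*(9 + 24) = -16*(50 + sqrt(14))*33 = (-800 - 16*sqrt(14))*33 = -26400 - 528*sqrt(14)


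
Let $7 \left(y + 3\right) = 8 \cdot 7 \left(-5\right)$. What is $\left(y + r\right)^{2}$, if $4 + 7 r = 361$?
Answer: $64$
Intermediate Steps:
$y = -43$ ($y = -3 + \frac{8 \cdot 7 \left(-5\right)}{7} = -3 + \frac{56 \left(-5\right)}{7} = -3 + \frac{1}{7} \left(-280\right) = -3 - 40 = -43$)
$r = 51$ ($r = - \frac{4}{7} + \frac{1}{7} \cdot 361 = - \frac{4}{7} + \frac{361}{7} = 51$)
$\left(y + r\right)^{2} = \left(-43 + 51\right)^{2} = 8^{2} = 64$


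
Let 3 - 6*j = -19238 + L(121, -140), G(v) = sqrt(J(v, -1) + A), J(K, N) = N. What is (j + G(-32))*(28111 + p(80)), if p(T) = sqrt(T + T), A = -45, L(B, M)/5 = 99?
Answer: (9373 + 3*I*sqrt(46))*(28111 + 4*sqrt(10))/3 ≈ 8.7868e+7 + 1.9074e+5*I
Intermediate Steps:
L(B, M) = 495 (L(B, M) = 5*99 = 495)
G(v) = I*sqrt(46) (G(v) = sqrt(-1 - 45) = sqrt(-46) = I*sqrt(46))
j = 9373/3 (j = 1/2 - (-19238 + 495)/6 = 1/2 - 1/6*(-18743) = 1/2 + 18743/6 = 9373/3 ≈ 3124.3)
p(T) = sqrt(2)*sqrt(T) (p(T) = sqrt(2*T) = sqrt(2)*sqrt(T))
(j + G(-32))*(28111 + p(80)) = (9373/3 + I*sqrt(46))*(28111 + sqrt(2)*sqrt(80)) = (9373/3 + I*sqrt(46))*(28111 + sqrt(2)*(4*sqrt(5))) = (9373/3 + I*sqrt(46))*(28111 + 4*sqrt(10)) = (28111 + 4*sqrt(10))*(9373/3 + I*sqrt(46))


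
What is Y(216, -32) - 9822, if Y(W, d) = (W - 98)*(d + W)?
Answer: 11890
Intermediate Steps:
Y(W, d) = (-98 + W)*(W + d)
Y(216, -32) - 9822 = (216**2 - 98*216 - 98*(-32) + 216*(-32)) - 9822 = (46656 - 21168 + 3136 - 6912) - 9822 = 21712 - 9822 = 11890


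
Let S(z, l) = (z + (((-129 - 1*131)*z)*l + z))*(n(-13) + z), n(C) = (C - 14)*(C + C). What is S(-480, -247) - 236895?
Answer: -6843733215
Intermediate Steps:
n(C) = 2*C*(-14 + C) (n(C) = (-14 + C)*(2*C) = 2*C*(-14 + C))
S(z, l) = (702 + z)*(2*z - 260*l*z) (S(z, l) = (z + (((-129 - 1*131)*z)*l + z))*(2*(-13)*(-14 - 13) + z) = (z + (((-129 - 131)*z)*l + z))*(2*(-13)*(-27) + z) = (z + ((-260*z)*l + z))*(702 + z) = (z + (-260*l*z + z))*(702 + z) = (z + (z - 260*l*z))*(702 + z) = (2*z - 260*l*z)*(702 + z) = (702 + z)*(2*z - 260*l*z))
S(-480, -247) - 236895 = 2*(-480)*(702 - 480 - 91260*(-247) - 130*(-247)*(-480)) - 236895 = 2*(-480)*(702 - 480 + 22541220 - 15412800) - 236895 = 2*(-480)*7128642 - 236895 = -6843496320 - 236895 = -6843733215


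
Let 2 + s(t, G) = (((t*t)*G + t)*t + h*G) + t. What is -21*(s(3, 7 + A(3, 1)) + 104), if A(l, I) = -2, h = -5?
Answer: -4704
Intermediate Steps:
s(t, G) = -2 + t - 5*G + t*(t + G*t²) (s(t, G) = -2 + ((((t*t)*G + t)*t - 5*G) + t) = -2 + (((t²*G + t)*t - 5*G) + t) = -2 + (((G*t² + t)*t - 5*G) + t) = -2 + (((t + G*t²)*t - 5*G) + t) = -2 + ((t*(t + G*t²) - 5*G) + t) = -2 + ((-5*G + t*(t + G*t²)) + t) = -2 + (t - 5*G + t*(t + G*t²)) = -2 + t - 5*G + t*(t + G*t²))
-21*(s(3, 7 + A(3, 1)) + 104) = -21*((-2 + 3 + 3² - 5*(7 - 2) + (7 - 2)*3³) + 104) = -21*((-2 + 3 + 9 - 5*5 + 5*27) + 104) = -21*((-2 + 3 + 9 - 25 + 135) + 104) = -21*(120 + 104) = -21*224 = -4704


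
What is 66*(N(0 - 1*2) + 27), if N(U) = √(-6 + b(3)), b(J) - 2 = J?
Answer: 1782 + 66*I ≈ 1782.0 + 66.0*I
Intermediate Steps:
b(J) = 2 + J
N(U) = I (N(U) = √(-6 + (2 + 3)) = √(-6 + 5) = √(-1) = I)
66*(N(0 - 1*2) + 27) = 66*(I + 27) = 66*(27 + I) = 1782 + 66*I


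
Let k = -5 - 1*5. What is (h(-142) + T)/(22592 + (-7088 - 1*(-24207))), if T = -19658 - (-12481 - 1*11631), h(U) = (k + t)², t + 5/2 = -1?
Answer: 18545/158844 ≈ 0.11675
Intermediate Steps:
t = -7/2 (t = -5/2 - 1 = -7/2 ≈ -3.5000)
k = -10 (k = -5 - 5 = -10)
h(U) = 729/4 (h(U) = (-10 - 7/2)² = (-27/2)² = 729/4)
T = 4454 (T = -19658 - (-12481 - 11631) = -19658 - 1*(-24112) = -19658 + 24112 = 4454)
(h(-142) + T)/(22592 + (-7088 - 1*(-24207))) = (729/4 + 4454)/(22592 + (-7088 - 1*(-24207))) = 18545/(4*(22592 + (-7088 + 24207))) = 18545/(4*(22592 + 17119)) = (18545/4)/39711 = (18545/4)*(1/39711) = 18545/158844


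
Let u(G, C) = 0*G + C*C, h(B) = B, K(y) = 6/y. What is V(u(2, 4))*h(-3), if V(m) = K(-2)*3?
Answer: 27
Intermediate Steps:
u(G, C) = C² (u(G, C) = 0 + C² = C²)
V(m) = -9 (V(m) = (6/(-2))*3 = (6*(-½))*3 = -3*3 = -9)
V(u(2, 4))*h(-3) = -9*(-3) = 27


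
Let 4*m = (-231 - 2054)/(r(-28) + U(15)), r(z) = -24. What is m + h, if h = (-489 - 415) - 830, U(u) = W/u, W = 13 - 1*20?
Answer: -2511237/1468 ≈ -1710.7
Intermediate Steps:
W = -7 (W = 13 - 20 = -7)
U(u) = -7/u
h = -1734 (h = -904 - 830 = -1734)
m = 34275/1468 (m = ((-231 - 2054)/(-24 - 7/15))/4 = (-2285/(-24 - 7*1/15))/4 = (-2285/(-24 - 7/15))/4 = (-2285/(-367/15))/4 = (-2285*(-15/367))/4 = (¼)*(34275/367) = 34275/1468 ≈ 23.348)
m + h = 34275/1468 - 1734 = -2511237/1468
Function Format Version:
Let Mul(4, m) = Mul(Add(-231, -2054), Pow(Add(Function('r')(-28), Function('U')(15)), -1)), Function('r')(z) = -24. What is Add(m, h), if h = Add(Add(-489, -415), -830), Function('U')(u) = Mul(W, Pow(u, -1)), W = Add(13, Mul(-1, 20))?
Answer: Rational(-2511237, 1468) ≈ -1710.7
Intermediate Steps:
W = -7 (W = Add(13, -20) = -7)
Function('U')(u) = Mul(-7, Pow(u, -1))
h = -1734 (h = Add(-904, -830) = -1734)
m = Rational(34275, 1468) (m = Mul(Rational(1, 4), Mul(Add(-231, -2054), Pow(Add(-24, Mul(-7, Pow(15, -1))), -1))) = Mul(Rational(1, 4), Mul(-2285, Pow(Add(-24, Mul(-7, Rational(1, 15))), -1))) = Mul(Rational(1, 4), Mul(-2285, Pow(Add(-24, Rational(-7, 15)), -1))) = Mul(Rational(1, 4), Mul(-2285, Pow(Rational(-367, 15), -1))) = Mul(Rational(1, 4), Mul(-2285, Rational(-15, 367))) = Mul(Rational(1, 4), Rational(34275, 367)) = Rational(34275, 1468) ≈ 23.348)
Add(m, h) = Add(Rational(34275, 1468), -1734) = Rational(-2511237, 1468)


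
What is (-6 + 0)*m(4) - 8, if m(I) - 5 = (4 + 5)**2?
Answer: -524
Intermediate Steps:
m(I) = 86 (m(I) = 5 + (4 + 5)**2 = 5 + 9**2 = 5 + 81 = 86)
(-6 + 0)*m(4) - 8 = (-6 + 0)*86 - 8 = -6*86 - 8 = -516 - 8 = -524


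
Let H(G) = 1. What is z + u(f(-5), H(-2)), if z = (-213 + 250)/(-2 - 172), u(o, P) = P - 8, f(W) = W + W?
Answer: -1255/174 ≈ -7.2126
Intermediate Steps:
f(W) = 2*W
u(o, P) = -8 + P
z = -37/174 (z = 37/(-174) = 37*(-1/174) = -37/174 ≈ -0.21264)
z + u(f(-5), H(-2)) = -37/174 + (-8 + 1) = -37/174 - 7 = -1255/174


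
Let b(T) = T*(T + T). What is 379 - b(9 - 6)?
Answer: 361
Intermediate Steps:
b(T) = 2*T² (b(T) = T*(2*T) = 2*T²)
379 - b(9 - 6) = 379 - 2*(9 - 6)² = 379 - 2*3² = 379 - 2*9 = 379 - 1*18 = 379 - 18 = 361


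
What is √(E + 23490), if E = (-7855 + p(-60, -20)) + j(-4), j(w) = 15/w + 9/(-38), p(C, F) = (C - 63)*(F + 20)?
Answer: √22571183/38 ≈ 125.02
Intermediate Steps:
p(C, F) = (-63 + C)*(20 + F)
j(w) = -9/38 + 15/w (j(w) = 15/w + 9*(-1/38) = 15/w - 9/38 = -9/38 + 15/w)
E = -597283/76 (E = (-7855 + (-1260 - 63*(-20) + 20*(-60) - 60*(-20))) + (-9/38 + 15/(-4)) = (-7855 + (-1260 + 1260 - 1200 + 1200)) + (-9/38 + 15*(-¼)) = (-7855 + 0) + (-9/38 - 15/4) = -7855 - 303/76 = -597283/76 ≈ -7859.0)
√(E + 23490) = √(-597283/76 + 23490) = √(1187957/76) = √22571183/38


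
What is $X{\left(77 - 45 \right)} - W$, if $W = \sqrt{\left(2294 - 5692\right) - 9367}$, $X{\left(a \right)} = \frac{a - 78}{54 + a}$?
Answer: $- \frac{23}{43} - i \sqrt{12765} \approx -0.53488 - 112.98 i$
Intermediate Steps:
$X{\left(a \right)} = \frac{-78 + a}{54 + a}$
$W = i \sqrt{12765}$ ($W = \sqrt{-3398 - 9367} = \sqrt{-12765} = i \sqrt{12765} \approx 112.98 i$)
$X{\left(77 - 45 \right)} - W = \frac{-78 + \left(77 - 45\right)}{54 + \left(77 - 45\right)} - i \sqrt{12765} = \frac{-78 + 32}{54 + 32} - i \sqrt{12765} = \frac{1}{86} \left(-46\right) - i \sqrt{12765} = - \frac{23}{43} - i \sqrt{12765}$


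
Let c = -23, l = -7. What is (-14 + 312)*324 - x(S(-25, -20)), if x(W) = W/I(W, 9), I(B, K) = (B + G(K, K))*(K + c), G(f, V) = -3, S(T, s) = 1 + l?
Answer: 2027593/21 ≈ 96552.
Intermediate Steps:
S(T, s) = -6 (S(T, s) = 1 - 7 = -6)
I(B, K) = (-23 + K)*(-3 + B) (I(B, K) = (B - 3)*(K - 23) = (-3 + B)*(-23 + K) = (-23 + K)*(-3 + B))
x(W) = W/(42 - 14*W) (x(W) = W/(69 - 23*W - 3*9 + W*9) = W/(69 - 23*W - 27 + 9*W) = W/(42 - 14*W))
(-14 + 312)*324 - x(S(-25, -20)) = (-14 + 312)*324 - (-6)/(14*(3 - 1*(-6))) = 298*324 - (-6)/(14*(3 + 6)) = 96552 - (-6)/(14*9) = 96552 - 1*(-1/21) = 96552 + 1/21 = 2027593/21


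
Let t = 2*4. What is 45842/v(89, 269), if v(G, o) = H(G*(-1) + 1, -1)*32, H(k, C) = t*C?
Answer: -22921/128 ≈ -179.07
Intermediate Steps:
t = 8
H(k, C) = 8*C
v(G, o) = -256 (v(G, o) = (8*(-1))*32 = -8*32 = -256)
45842/v(89, 269) = 45842/(-256) = 45842*(-1/256) = -22921/128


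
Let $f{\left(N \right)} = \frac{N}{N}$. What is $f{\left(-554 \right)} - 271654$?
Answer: $-271653$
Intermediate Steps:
$f{\left(N \right)} = 1$
$f{\left(-554 \right)} - 271654 = 1 - 271654 = -271653$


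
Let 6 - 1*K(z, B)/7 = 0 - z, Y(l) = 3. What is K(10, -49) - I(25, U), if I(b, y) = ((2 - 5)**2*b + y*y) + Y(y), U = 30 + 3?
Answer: -1205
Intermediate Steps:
K(z, B) = 42 + 7*z (K(z, B) = 42 - 7*(0 - z) = 42 - (-7)*z = 42 + 7*z)
U = 33
I(b, y) = 3 + y**2 + 9*b (I(b, y) = ((2 - 5)**2*b + y*y) + 3 = ((-3)**2*b + y**2) + 3 = (9*b + y**2) + 3 = (y**2 + 9*b) + 3 = 3 + y**2 + 9*b)
K(10, -49) - I(25, U) = (42 + 7*10) - (3 + 33**2 + 9*25) = (42 + 70) - (3 + 1089 + 225) = 112 - 1*1317 = 112 - 1317 = -1205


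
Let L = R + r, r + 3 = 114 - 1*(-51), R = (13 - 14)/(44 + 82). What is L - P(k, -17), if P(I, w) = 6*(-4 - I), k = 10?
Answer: 30995/126 ≈ 245.99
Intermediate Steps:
R = -1/126 ≈ -0.0079365
r = 162 (r = -3 + (114 - 1*(-51)) = -3 + (114 + 51) = -3 + 165 = 162)
P(I, w) = -24 - 6*I
L = 20411/126 (L = -1/126 + 162 = 20411/126 ≈ 161.99)
L - P(k, -17) = 20411/126 - (-24 - 6*10) = 20411/126 - (-24 - 60) = 20411/126 - 1*(-84) = 20411/126 + 84 = 30995/126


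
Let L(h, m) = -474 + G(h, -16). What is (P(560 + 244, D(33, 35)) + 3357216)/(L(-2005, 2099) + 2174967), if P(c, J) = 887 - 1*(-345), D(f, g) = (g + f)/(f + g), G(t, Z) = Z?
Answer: 3358448/2174477 ≈ 1.5445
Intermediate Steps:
D(f, g) = 1 (D(f, g) = (f + g)/(f + g) = 1)
L(h, m) = -490 (L(h, m) = -474 - 16 = -490)
P(c, J) = 1232 (P(c, J) = 887 + 345 = 1232)
(P(560 + 244, D(33, 35)) + 3357216)/(L(-2005, 2099) + 2174967) = (1232 + 3357216)/(-490 + 2174967) = 3358448/2174477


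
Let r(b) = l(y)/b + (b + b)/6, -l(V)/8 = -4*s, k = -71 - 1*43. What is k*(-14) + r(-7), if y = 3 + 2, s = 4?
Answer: 33083/21 ≈ 1575.4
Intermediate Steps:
k = -114 (k = -71 - 43 = -114)
y = 5
l(V) = 128 (l(V) = -(-32)*4 = -8*(-16) = 128)
r(b) = 128/b + b/3 (r(b) = 128/b + (b + b)/6 = 128/b + (2*b)*(⅙) = 128/b + b/3)
k*(-14) + r(-7) = -114*(-14) + (128/(-7) + (⅓)*(-7)) = 1596 + (128*(-⅐) - 7/3) = 1596 + (-128/7 - 7/3) = 1596 - 433/21 = 33083/21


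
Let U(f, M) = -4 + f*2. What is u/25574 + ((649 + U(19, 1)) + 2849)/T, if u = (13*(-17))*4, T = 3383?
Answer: 43668398/43258421 ≈ 1.0095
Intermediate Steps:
u = -884 (u = -221*4 = -884)
U(f, M) = -4 + 2*f
u/25574 + ((649 + U(19, 1)) + 2849)/T = -884/25574 + ((649 + (-4 + 2*19)) + 2849)/3383 = -884*1/25574 + ((649 + (-4 + 38)) + 2849)*(1/3383) = -442/12787 + ((649 + 34) + 2849)*(1/3383) = -442/12787 + (683 + 2849)*(1/3383) = -442/12787 + 3532*(1/3383) = -442/12787 + 3532/3383 = 43668398/43258421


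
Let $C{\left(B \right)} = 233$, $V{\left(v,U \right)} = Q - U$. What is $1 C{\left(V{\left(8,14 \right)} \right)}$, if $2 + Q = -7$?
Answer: $233$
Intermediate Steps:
$Q = -9$ ($Q = -2 - 7 = -9$)
$V{\left(v,U \right)} = -9 - U$
$1 C{\left(V{\left(8,14 \right)} \right)} = 1 \cdot 233 = 233$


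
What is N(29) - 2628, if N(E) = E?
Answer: -2599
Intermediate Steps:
N(29) - 2628 = 29 - 2628 = -2599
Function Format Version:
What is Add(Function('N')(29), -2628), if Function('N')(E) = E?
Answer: -2599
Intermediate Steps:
Add(Function('N')(29), -2628) = Add(29, -2628) = -2599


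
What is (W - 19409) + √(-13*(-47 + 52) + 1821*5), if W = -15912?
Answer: -35321 + 4*√565 ≈ -35226.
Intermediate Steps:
(W - 19409) + √(-13*(-47 + 52) + 1821*5) = (-15912 - 19409) + √(-13*(-47 + 52) + 1821*5) = -35321 + √(-13*5 + 9105) = -35321 + √(-65 + 9105) = -35321 + √9040 = -35321 + 4*√565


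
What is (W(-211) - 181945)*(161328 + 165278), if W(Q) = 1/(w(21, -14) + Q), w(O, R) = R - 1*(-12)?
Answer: -12657382333316/213 ≈ -5.9424e+10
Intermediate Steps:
w(O, R) = 12 + R (w(O, R) = R + 12 = 12 + R)
W(Q) = 1/(-2 + Q) (W(Q) = 1/((12 - 14) + Q) = 1/(-2 + Q))
(W(-211) - 181945)*(161328 + 165278) = (1/(-2 - 211) - 181945)*(161328 + 165278) = (1/(-213) - 181945)*326606 = (-1/213 - 181945)*326606 = -38754286/213*326606 = -12657382333316/213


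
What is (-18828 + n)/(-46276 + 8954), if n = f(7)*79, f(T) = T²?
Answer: 14957/37322 ≈ 0.40076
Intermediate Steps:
n = 3871 (n = 7²*79 = 49*79 = 3871)
(-18828 + n)/(-46276 + 8954) = (-18828 + 3871)/(-46276 + 8954) = -14957/(-37322) = -14957*(-1/37322) = 14957/37322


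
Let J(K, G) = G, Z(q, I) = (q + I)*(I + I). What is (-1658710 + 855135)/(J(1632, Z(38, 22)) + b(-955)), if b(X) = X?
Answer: -160715/337 ≈ -476.90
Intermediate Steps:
Z(q, I) = 2*I*(I + q) (Z(q, I) = (I + q)*(2*I) = 2*I*(I + q))
(-1658710 + 855135)/(J(1632, Z(38, 22)) + b(-955)) = (-1658710 + 855135)/(2*22*(22 + 38) - 955) = -803575/(2*22*60 - 955) = -803575/(2640 - 955) = -803575/1685 = -803575*1/1685 = -160715/337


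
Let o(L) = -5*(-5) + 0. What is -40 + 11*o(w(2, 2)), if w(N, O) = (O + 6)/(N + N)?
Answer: 235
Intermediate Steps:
w(N, O) = (6 + O)/(2*N) (w(N, O) = (6 + O)/((2*N)) = (6 + O)*(1/(2*N)) = (6 + O)/(2*N))
o(L) = 25 (o(L) = 25 + 0 = 25)
-40 + 11*o(w(2, 2)) = -40 + 11*25 = -40 + 275 = 235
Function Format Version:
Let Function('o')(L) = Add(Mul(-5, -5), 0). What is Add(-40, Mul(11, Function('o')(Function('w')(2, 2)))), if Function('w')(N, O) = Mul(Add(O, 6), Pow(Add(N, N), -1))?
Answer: 235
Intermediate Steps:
Function('w')(N, O) = Mul(Rational(1, 2), Pow(N, -1), Add(6, O)) (Function('w')(N, O) = Mul(Add(6, O), Pow(Mul(2, N), -1)) = Mul(Add(6, O), Mul(Rational(1, 2), Pow(N, -1))) = Mul(Rational(1, 2), Pow(N, -1), Add(6, O)))
Function('o')(L) = 25 (Function('o')(L) = Add(25, 0) = 25)
Add(-40, Mul(11, Function('o')(Function('w')(2, 2)))) = Add(-40, Mul(11, 25)) = Add(-40, 275) = 235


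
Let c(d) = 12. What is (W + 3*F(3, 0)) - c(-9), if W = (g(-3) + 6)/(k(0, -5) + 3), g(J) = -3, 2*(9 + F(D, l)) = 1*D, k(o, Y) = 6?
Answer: -205/6 ≈ -34.167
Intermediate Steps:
F(D, l) = -9 + D/2 (F(D, l) = -9 + (1*D)/2 = -9 + D/2)
W = ⅓ (W = (-3 + 6)/(6 + 3) = 3/9 = 3*(⅑) = ⅓ ≈ 0.33333)
(W + 3*F(3, 0)) - c(-9) = (⅓ + 3*(-9 + (½)*3)) - 1*12 = (⅓ + 3*(-9 + 3/2)) - 12 = (⅓ + 3*(-15/2)) - 12 = (⅓ - 45/2) - 12 = -133/6 - 12 = -205/6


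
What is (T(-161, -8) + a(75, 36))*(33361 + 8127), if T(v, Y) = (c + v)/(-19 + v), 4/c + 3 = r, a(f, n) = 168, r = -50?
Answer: 16711957604/2385 ≈ 7.0071e+6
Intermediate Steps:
c = -4/53 (c = 4/(-3 - 50) = 4/(-53) = 4*(-1/53) = -4/53 ≈ -0.075472)
T(v, Y) = (-4/53 + v)/(-19 + v)
(T(-161, -8) + a(75, 36))*(33361 + 8127) = ((-4/53 - 161)/(-19 - 161) + 168)*(33361 + 8127) = (-8537/53/(-180) + 168)*41488 = (-1/180*(-8537/53) + 168)*41488 = (8537/9540 + 168)*41488 = (1611257/9540)*41488 = 16711957604/2385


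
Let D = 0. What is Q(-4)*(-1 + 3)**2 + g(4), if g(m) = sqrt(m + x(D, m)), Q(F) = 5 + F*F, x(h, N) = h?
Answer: 86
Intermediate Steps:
Q(F) = 5 + F**2
g(m) = sqrt(m) (g(m) = sqrt(m + 0) = sqrt(m))
Q(-4)*(-1 + 3)**2 + g(4) = (5 + (-4)**2)*(-1 + 3)**2 + sqrt(4) = (5 + 16)*2**2 + 2 = 21*4 + 2 = 84 + 2 = 86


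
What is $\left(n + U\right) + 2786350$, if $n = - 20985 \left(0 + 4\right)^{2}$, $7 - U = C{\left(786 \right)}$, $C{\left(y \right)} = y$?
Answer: $2449811$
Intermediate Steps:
$U = -779$ ($U = 7 - 786 = -779$)
$n = -335760$ ($n = - 20985 \cdot 4^{2} = \left(-20985\right) 16 = -335760$)
$\left(n + U\right) + 2786350 = \left(-335760 - 779\right) + 2786350 = -336539 + 2786350 = 2449811$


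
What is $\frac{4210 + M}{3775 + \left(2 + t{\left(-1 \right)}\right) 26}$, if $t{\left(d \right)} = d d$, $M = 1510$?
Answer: $\frac{5720}{3853} \approx 1.4846$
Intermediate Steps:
$t{\left(d \right)} = d^{2}$
$\frac{4210 + M}{3775 + \left(2 + t{\left(-1 \right)}\right) 26} = \frac{4210 + 1510}{3775 + \left(2 + \left(-1\right)^{2}\right) 26} = \frac{5720}{3775 + \left(2 + 1\right) 26} = \frac{5720}{3775 + 3 \cdot 26} = \frac{5720}{3775 + 78} = \frac{5720}{3853}$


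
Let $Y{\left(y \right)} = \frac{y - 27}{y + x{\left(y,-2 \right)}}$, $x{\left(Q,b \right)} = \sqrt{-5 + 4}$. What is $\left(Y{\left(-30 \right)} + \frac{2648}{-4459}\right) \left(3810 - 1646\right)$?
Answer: $\frac{11337286888}{4017559} + \frac{123348 i}{901} \approx 2821.9 + 136.9 i$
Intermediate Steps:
$x{\left(Q,b \right)} = i$ ($x{\left(Q,b \right)} = \sqrt{-1} = i$)
$Y{\left(y \right)} = \frac{-27 + y}{i + y}$ ($Y{\left(y \right)} = \frac{y - 27}{y + i} = \frac{-27 + y}{i + y}$)
$\left(Y{\left(-30 \right)} + \frac{2648}{-4459}\right) \left(3810 - 1646\right) = \left(\frac{-27 - 30}{i - 30} + \frac{2648}{-4459}\right) \left(3810 - 1646\right) = \left(\frac{1}{-30 + i} \left(-57\right) + 2648 \left(- \frac{1}{4459}\right)\right) 2164 = \left(\frac{-30 - i}{901} \left(-57\right) - \frac{2648}{4459}\right) 2164 = \left(- \frac{57 \left(-30 - i\right)}{901} - \frac{2648}{4459}\right) 2164 = \left(- \frac{2648}{4459} - \frac{57 \left(-30 - i\right)}{901}\right) 2164 = - \frac{5730272}{4459} - \frac{123348 \left(-30 - i\right)}{901}$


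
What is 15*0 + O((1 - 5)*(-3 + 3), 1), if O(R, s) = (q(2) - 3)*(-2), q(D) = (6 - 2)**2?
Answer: -26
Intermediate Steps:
q(D) = 16 (q(D) = 4**2 = 16)
O(R, s) = -26 (O(R, s) = (16 - 3)*(-2) = 13*(-2) = -26)
15*0 + O((1 - 5)*(-3 + 3), 1) = 15*0 - 26 = 0 - 26 = -26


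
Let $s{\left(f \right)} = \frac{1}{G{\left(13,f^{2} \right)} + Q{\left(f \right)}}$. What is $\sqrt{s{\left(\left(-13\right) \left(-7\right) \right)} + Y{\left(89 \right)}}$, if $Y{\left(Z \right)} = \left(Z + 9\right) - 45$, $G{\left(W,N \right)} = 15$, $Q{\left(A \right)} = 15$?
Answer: $\frac{\sqrt{47730}}{30} \approx 7.2824$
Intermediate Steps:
$Y{\left(Z \right)} = -36 + Z$ ($Y{\left(Z \right)} = \left(9 + Z\right) - 45 = -36 + Z$)
$s{\left(f \right)} = \frac{1}{30}$ ($s{\left(f \right)} = \frac{1}{15 + 15} = \frac{1}{30}$)
$\sqrt{s{\left(\left(-13\right) \left(-7\right) \right)} + Y{\left(89 \right)}} = \sqrt{\frac{1}{30} + \left(-36 + 89\right)} = \sqrt{\frac{1}{30} + 53} = \sqrt{\frac{1591}{30}} = \frac{\sqrt{47730}}{30}$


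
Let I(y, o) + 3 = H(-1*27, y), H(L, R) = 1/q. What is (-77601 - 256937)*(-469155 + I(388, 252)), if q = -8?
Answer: 627804883285/4 ≈ 1.5695e+11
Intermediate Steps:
H(L, R) = -⅛ (H(L, R) = 1/(-8) = -⅛)
I(y, o) = -25/8 (I(y, o) = -3 - ⅛ = -25/8)
(-77601 - 256937)*(-469155 + I(388, 252)) = (-77601 - 256937)*(-469155 - 25/8) = -334538*(-3753265/8) = 627804883285/4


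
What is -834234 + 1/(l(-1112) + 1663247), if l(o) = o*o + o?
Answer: -2418176576885/2898679 ≈ -8.3423e+5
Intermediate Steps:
l(o) = o + o² (l(o) = o² + o = o + o²)
-834234 + 1/(l(-1112) + 1663247) = -834234 + 1/(-1112*(1 - 1112) + 1663247) = -834234 + 1/(-1112*(-1111) + 1663247) = -834234 + 1/(1235432 + 1663247) = -834234 + 1/2898679 = -2418176576885/2898679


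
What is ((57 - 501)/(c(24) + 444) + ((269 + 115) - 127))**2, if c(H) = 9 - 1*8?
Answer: 12977994241/198025 ≈ 65537.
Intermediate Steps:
c(H) = 1 (c(H) = 9 - 8 = 1)
((57 - 501)/(c(24) + 444) + ((269 + 115) - 127))**2 = ((57 - 501)/(1 + 444) + ((269 + 115) - 127))**2 = (-444/445 + (384 - 127))**2 = (-444*1/445 + 257)**2 = (-444/445 + 257)**2 = (113921/445)**2 = 12977994241/198025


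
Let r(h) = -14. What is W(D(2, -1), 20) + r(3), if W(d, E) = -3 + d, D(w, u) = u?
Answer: -18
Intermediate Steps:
W(D(2, -1), 20) + r(3) = (-3 - 1) - 14 = -4 - 14 = -18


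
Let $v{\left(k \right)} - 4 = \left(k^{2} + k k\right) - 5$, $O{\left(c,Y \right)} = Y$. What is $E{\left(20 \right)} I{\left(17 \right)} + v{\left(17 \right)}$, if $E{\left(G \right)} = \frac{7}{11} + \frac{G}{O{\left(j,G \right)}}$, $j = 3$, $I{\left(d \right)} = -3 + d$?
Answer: $\frac{6599}{11} \approx 599.91$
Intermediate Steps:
$v{\left(k \right)} = -1 + 2 k^{2}$ ($v{\left(k \right)} = 4 - \left(5 - k^{2} - k k\right) = 4 + \left(\left(k^{2} + k^{2}\right) - 5\right) = 4 + \left(2 k^{2} - 5\right) = 4 + \left(-5 + 2 k^{2}\right) = -1 + 2 k^{2}$)
$E{\left(G \right)} = \frac{18}{11}$ ($E{\left(G \right)} = \frac{7}{11} + \frac{G}{G} = 7 \cdot \frac{1}{11} + 1 = \frac{7}{11} + 1 = \frac{18}{11}$)
$E{\left(20 \right)} I{\left(17 \right)} + v{\left(17 \right)} = \frac{18 \left(-3 + 17\right)}{11} - \left(1 - 2 \cdot 17^{2}\right) = \frac{18}{11} \cdot 14 + \left(-1 + 2 \cdot 289\right) = \frac{252}{11} + \left(-1 + 578\right) = \frac{252}{11} + 577 = \frac{6599}{11}$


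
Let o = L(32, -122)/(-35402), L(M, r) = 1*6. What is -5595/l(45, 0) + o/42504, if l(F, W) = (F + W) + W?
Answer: -93543837467/752363304 ≈ -124.33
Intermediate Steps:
L(M, r) = 6
l(F, W) = F + 2*W
o = -3/17701 (o = 6/(-35402) = 6*(-1/35402) = -3/17701 ≈ -0.00016948)
-5595/l(45, 0) + o/42504 = -5595/(45 + 2*0) - 3/17701/42504 = -5595/(45 + 0) - 3/17701*1/42504 = -5595/45 - 1/250787768 = -5595*1/45 - 1/250787768 = -373/3 - 1/250787768 = -93543837467/752363304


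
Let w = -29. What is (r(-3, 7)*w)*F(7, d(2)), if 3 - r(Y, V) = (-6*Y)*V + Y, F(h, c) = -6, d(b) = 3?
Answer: -20880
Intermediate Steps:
r(Y, V) = 3 - Y + 6*V*Y (r(Y, V) = 3 - ((-6*Y)*V + Y) = 3 - (-6*V*Y + Y) = 3 - (Y - 6*V*Y) = 3 + (-Y + 6*V*Y) = 3 - Y + 6*V*Y)
(r(-3, 7)*w)*F(7, d(2)) = ((3 - 1*(-3) + 6*7*(-3))*(-29))*(-6) = ((3 + 3 - 126)*(-29))*(-6) = -120*(-29)*(-6) = 3480*(-6) = -20880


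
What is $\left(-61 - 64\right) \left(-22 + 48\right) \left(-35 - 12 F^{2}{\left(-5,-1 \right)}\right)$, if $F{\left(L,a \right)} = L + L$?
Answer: $4013750$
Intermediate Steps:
$F{\left(L,a \right)} = 2 L$
$\left(-61 - 64\right) \left(-22 + 48\right) \left(-35 - 12 F^{2}{\left(-5,-1 \right)}\right) = \left(-61 - 64\right) \left(-22 + 48\right) \left(-35 - 12 \left(2 \left(-5\right)\right)^{2}\right) = \left(-125\right) 26 \left(-35 - 12 \left(-10\right)^{2}\right) = - 3250 \left(-35 - 1200\right) = \left(-3250\right) \left(-1235\right) = 4013750$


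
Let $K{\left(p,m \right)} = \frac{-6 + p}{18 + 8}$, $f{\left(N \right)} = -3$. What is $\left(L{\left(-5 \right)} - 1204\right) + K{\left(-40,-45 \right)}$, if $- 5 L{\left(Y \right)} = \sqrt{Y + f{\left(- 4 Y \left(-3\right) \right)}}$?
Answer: $- \frac{15675}{13} - \frac{2 i \sqrt{2}}{5} \approx -1205.8 - 0.56569 i$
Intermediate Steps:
$K{\left(p,m \right)} = - \frac{3}{13} + \frac{p}{26}$ ($K{\left(p,m \right)} = \frac{-6 + p}{26} = \left(-6 + p\right) \frac{1}{26} = - \frac{3}{13} + \frac{p}{26}$)
$L{\left(Y \right)} = - \frac{\sqrt{-3 + Y}}{5}$ ($L{\left(Y \right)} = - \frac{\sqrt{Y - 3}}{5} = - \frac{\sqrt{-3 + Y}}{5}$)
$\left(L{\left(-5 \right)} - 1204\right) + K{\left(-40,-45 \right)} = \left(- \frac{\sqrt{-3 - 5}}{5} - 1204\right) + \left(- \frac{3}{13} + \frac{1}{26} \left(-40\right)\right) = \left(- \frac{\sqrt{-8}}{5} - 1204\right) - \frac{23}{13} = \left(- \frac{2 i \sqrt{2}}{5} - 1204\right) - \frac{23}{13} = \left(-1204 - \frac{2 i \sqrt{2}}{5}\right) - \frac{23}{13} = - \frac{15675}{13} - \frac{2 i \sqrt{2}}{5}$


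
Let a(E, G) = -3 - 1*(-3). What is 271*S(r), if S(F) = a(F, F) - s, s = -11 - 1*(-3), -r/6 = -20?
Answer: 2168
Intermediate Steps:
r = 120 (r = -6*(-20) = 120)
a(E, G) = 0 (a(E, G) = -3 + 3 = 0)
s = -8 (s = -11 + 3 = -8)
S(F) = 8 (S(F) = 0 - 1*(-8) = 0 + 8 = 8)
271*S(r) = 271*8 = 2168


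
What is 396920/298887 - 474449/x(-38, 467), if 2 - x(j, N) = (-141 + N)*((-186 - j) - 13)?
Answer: -40324367101/5229326952 ≈ -7.7112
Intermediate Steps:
x(j, N) = 2 - (-199 - j)*(-141 + N) (x(j, N) = 2 - (-141 + N)*((-186 - j) - 13) = 2 - (-141 + N)*(-199 - j) = 2 - (-199 - j)*(-141 + N))
396920/298887 - 474449/x(-38, 467) = 396920/298887 - 474449/(-28057 - 141*(-38) + 199*467 + 467*(-38)) = 396920*(1/298887) - 474449/(-28057 + 5358 + 92933 - 17746) = 396920/298887 - 474449/52488 = -40324367101/5229326952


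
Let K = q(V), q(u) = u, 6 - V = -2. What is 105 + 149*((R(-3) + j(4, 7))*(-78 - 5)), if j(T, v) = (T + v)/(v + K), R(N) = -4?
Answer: 607558/15 ≈ 40504.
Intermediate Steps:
V = 8 (V = 6 - 1*(-2) = 6 + 2 = 8)
K = 8
j(T, v) = (T + v)/(8 + v) (j(T, v) = (T + v)/(v + 8) = (T + v)/(8 + v))
105 + 149*((R(-3) + j(4, 7))*(-78 - 5)) = 105 + 149*((-4 + (4 + 7)/(8 + 7))*(-78 - 5)) = 105 + 149*((-4 + 11/15)*(-83)) = 105 + 149*(-49/15*(-83)) = 105 + 149*(4067/15) = 105 + 605983/15 = 607558/15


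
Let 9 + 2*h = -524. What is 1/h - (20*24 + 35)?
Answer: -274497/533 ≈ -515.00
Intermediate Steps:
h = -533/2 (h = -9/2 + (1/2)*(-524) = -9/2 - 262 = -533/2 ≈ -266.50)
1/h - (20*24 + 35) = 1/(-533/2) - (20*24 + 35) = -2/533 - (480 + 35) = -2/533 - 1*515 = -2/533 - 515 = -274497/533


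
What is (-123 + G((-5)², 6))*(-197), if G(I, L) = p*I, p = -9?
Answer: 68556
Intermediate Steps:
G(I, L) = -9*I
(-123 + G((-5)², 6))*(-197) = (-123 - 9*(-5)²)*(-197) = (-123 - 9*25)*(-197) = (-123 - 225)*(-197) = -348*(-197) = 68556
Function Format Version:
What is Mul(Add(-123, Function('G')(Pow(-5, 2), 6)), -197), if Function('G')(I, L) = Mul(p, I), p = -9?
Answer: 68556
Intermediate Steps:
Function('G')(I, L) = Mul(-9, I)
Mul(Add(-123, Function('G')(Pow(-5, 2), 6)), -197) = Mul(Add(-123, Mul(-9, Pow(-5, 2))), -197) = Mul(Add(-123, Mul(-9, 25)), -197) = Mul(Add(-123, -225), -197) = Mul(-348, -197) = 68556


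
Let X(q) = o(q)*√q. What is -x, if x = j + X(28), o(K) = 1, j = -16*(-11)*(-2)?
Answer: 352 - 2*√7 ≈ 346.71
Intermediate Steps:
j = -352 (j = 176*(-2) = -352)
X(q) = √q (X(q) = 1*√q = √q)
x = -352 + 2*√7 (x = -352 + √28 = -352 + 2*√7 ≈ -346.71)
-x = -(-352 + 2*√7) = 352 - 2*√7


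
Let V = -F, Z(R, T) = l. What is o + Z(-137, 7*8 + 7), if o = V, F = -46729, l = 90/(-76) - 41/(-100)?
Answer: 88783629/1900 ≈ 46728.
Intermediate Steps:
l = -1471/1900 (l = 90*(-1/76) - 41*(-1/100) = -45/38 + 41/100 = -1471/1900 ≈ -0.77421)
Z(R, T) = -1471/1900
V = 46729 (V = -1*(-46729) = 46729)
o = 46729
o + Z(-137, 7*8 + 7) = 46729 - 1471/1900 = 88783629/1900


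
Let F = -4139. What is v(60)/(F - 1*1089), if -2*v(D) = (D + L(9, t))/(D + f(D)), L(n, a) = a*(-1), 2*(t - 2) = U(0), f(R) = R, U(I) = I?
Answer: 29/627360 ≈ 4.6225e-5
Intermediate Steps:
t = 2 (t = 2 + (½)*0 = 2 + 0 = 2)
L(n, a) = -a
v(D) = -(-2 + D)/(4*D) (v(D) = -(D - 1*2)/(2*(D + D)) = -(D - 2)/(2*(2*D)) = -(-2 + D)*1/(2*D)/2 = -(-2 + D)/(4*D))
v(60)/(F - 1*1089) = ((¼)*(2 - 1*60)/60)/(-4139 - 1*1089) = ((¼)*(1/60)*(2 - 60))/(-4139 - 1089) = ((¼)*(1/60)*(-58))/(-5228) = -29/120*(-1/5228) = 29/627360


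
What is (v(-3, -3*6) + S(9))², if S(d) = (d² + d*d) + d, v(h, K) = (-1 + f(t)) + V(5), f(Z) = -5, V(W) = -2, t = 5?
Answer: 26569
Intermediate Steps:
v(h, K) = -8 (v(h, K) = (-1 - 5) - 2 = -6 - 2 = -8)
S(d) = d + 2*d² (S(d) = (d² + d²) + d = 2*d² + d = d + 2*d²)
(v(-3, -3*6) + S(9))² = (-8 + 9*(1 + 2*9))² = (-8 + 9*(1 + 18))² = (-8 + 9*19)² = (-8 + 171)² = 163² = 26569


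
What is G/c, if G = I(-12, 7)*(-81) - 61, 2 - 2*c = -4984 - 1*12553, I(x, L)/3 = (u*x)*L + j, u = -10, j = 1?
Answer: -408848/17539 ≈ -23.311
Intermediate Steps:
I(x, L) = 3 - 30*L*x (I(x, L) = 3*((-10*x)*L + 1) = 3*(-10*L*x + 1) = 3*(1 - 10*L*x) = 3 - 30*L*x)
c = 17539/2 (c = 1 - (-4984 - 1*12553)/2 = 1 - (-4984 - 12553)/2 = 1 - 1/2*(-17537) = 1 + 17537/2 = 17539/2 ≈ 8769.5)
G = -204424 (G = (3 - 30*7*(-12))*(-81) - 61 = (3 + 2520)*(-81) - 61 = 2523*(-81) - 61 = -204363 - 61 = -204424)
G/c = -204424/17539/2 = -204424*2/17539 = -408848/17539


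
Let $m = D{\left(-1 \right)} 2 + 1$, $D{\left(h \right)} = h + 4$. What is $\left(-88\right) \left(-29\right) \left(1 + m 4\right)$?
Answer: $74008$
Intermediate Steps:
$D{\left(h \right)} = 4 + h$
$m = 7$ ($m = \left(4 - 1\right) 2 + 1 = 3 \cdot 2 + 1 = 6 + 1 = 7$)
$\left(-88\right) \left(-29\right) \left(1 + m 4\right) = \left(-88\right) \left(-29\right) \left(1 + 7 \cdot 4\right) = 2552 \left(1 + 28\right) = 2552 \cdot 29 = 74008$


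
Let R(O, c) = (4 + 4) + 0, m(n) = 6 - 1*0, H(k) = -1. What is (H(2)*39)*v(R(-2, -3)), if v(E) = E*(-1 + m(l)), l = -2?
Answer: -1560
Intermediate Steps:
m(n) = 6 (m(n) = 6 + 0 = 6)
R(O, c) = 8 (R(O, c) = 8 + 0 = 8)
v(E) = 5*E (v(E) = E*(-1 + 6) = E*5 = 5*E)
(H(2)*39)*v(R(-2, -3)) = (-1*39)*(5*8) = -39*40 = -1560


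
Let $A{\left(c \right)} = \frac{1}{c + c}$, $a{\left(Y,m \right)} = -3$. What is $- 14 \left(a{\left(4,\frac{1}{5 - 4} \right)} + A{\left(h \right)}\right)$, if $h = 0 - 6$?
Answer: $\frac{259}{6} \approx 43.167$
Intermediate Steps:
$h = -6$ ($h = 0 - 6 = -6$)
$A{\left(c \right)} = \frac{1}{2 c}$
$- 14 \left(a{\left(4,\frac{1}{5 - 4} \right)} + A{\left(h \right)}\right) = - 14 \left(-3 + \frac{1}{2 \left(-6\right)}\right) = - 14 \left(-3 + \frac{1}{2} \left(- \frac{1}{6}\right)\right) = - 14 \left(-3 - \frac{1}{12}\right) = \left(-14\right) \left(- \frac{37}{12}\right) = \frac{259}{6}$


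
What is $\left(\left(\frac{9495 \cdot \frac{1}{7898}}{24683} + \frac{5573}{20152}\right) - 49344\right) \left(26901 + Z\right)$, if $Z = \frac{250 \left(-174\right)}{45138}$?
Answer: $- \frac{1783143897342183330631255}{1343388443944712} \approx -1.3273 \cdot 10^{9}$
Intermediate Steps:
$Z = - \frac{7250}{7523}$ ($Z = \left(-43500\right) \frac{1}{45138} = - \frac{7250}{7523} \approx -0.96371$)
$\left(\left(\frac{9495 \cdot \frac{1}{7898}}{24683} + \frac{5573}{20152}\right) - 49344\right) \left(26901 + Z\right) = \left(\left(\frac{9495 \cdot \frac{1}{7898}}{24683} + \frac{5573}{20152}\right) - 49344\right) \left(26901 - \frac{7250}{7523}\right) = \left(\left(9495 \cdot \frac{1}{7898} \cdot \frac{1}{24683} + 5573 \cdot \frac{1}{20152}\right) - 49344\right) \frac{202368973}{7523} = \left(\left(\frac{9495}{7898} \cdot \frac{1}{24683} + \frac{5573}{20152}\right) - 49344\right) \frac{202368973}{7523} = \left(\left(\frac{9495}{194946334} + \frac{5573}{20152}\right) - 49344\right) \frac{202368973}{7523} = \left(\frac{49392148301}{178570841944} - 49344\right) \frac{202368973}{7523} = \left(- \frac{8811350232736435}{178570841944}\right) \frac{202368973}{7523} = - \frac{1783143897342183330631255}{1343388443944712}$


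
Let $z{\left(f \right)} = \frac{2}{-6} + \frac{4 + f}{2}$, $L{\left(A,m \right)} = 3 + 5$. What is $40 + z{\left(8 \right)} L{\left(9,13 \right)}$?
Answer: $\frac{256}{3} \approx 85.333$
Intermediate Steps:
$L{\left(A,m \right)} = 8$
$z{\left(f \right)} = \frac{5}{3} + \frac{f}{2}$ ($z{\left(f \right)} = 2 \left(- \frac{1}{6}\right) + \left(4 + f\right) \frac{1}{2} = - \frac{1}{3} + \left(2 + \frac{f}{2}\right) = \frac{5}{3} + \frac{f}{2}$)
$40 + z{\left(8 \right)} L{\left(9,13 \right)} = 40 + \left(\frac{5}{3} + \frac{1}{2} \cdot 8\right) 8 = 40 + \left(\frac{5}{3} + 4\right) 8 = 40 + \frac{17}{3} \cdot 8 = 40 + \frac{136}{3} = \frac{256}{3}$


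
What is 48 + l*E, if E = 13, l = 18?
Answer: 282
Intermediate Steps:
48 + l*E = 48 + 18*13 = 48 + 234 = 282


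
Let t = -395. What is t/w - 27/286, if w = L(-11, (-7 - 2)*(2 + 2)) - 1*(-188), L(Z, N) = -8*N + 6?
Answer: -31496/34463 ≈ -0.91391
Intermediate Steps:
L(Z, N) = 6 - 8*N
w = 482 (w = (6 - 8*(-7 - 2)*(2 + 2)) - 1*(-188) = (6 - (-72)*4) + 188 = (6 - 8*(-36)) + 188 = (6 + 288) + 188 = 294 + 188 = 482)
t/w - 27/286 = -395/482 - 27/286 = -31496/34463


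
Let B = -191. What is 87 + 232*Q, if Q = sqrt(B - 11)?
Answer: 87 + 232*I*sqrt(202) ≈ 87.0 + 3297.3*I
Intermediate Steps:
Q = I*sqrt(202) (Q = sqrt(-191 - 11) = sqrt(-202) = I*sqrt(202) ≈ 14.213*I)
87 + 232*Q = 87 + 232*(I*sqrt(202)) = 87 + 232*I*sqrt(202)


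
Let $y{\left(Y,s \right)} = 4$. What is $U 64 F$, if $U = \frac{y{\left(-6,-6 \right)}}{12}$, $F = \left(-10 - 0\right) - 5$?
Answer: $-320$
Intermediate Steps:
$F = -15$ ($F = \left(-10 + 0\right) - 5 = -10 - 5 = -15$)
$U = \frac{1}{3}$ ($U = \frac{4}{12} = 4 \cdot \frac{1}{12} = \frac{1}{3} \approx 0.33333$)
$U 64 F = \frac{1}{3} \cdot 64 \left(-15\right) = \frac{64}{3} \left(-15\right) = -320$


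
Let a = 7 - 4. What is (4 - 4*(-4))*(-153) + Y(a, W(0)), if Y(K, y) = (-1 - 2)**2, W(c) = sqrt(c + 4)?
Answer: -3051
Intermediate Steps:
W(c) = sqrt(4 + c)
a = 3
Y(K, y) = 9 (Y(K, y) = (-3)**2 = 9)
(4 - 4*(-4))*(-153) + Y(a, W(0)) = (4 - 4*(-4))*(-153) + 9 = (4 + 16)*(-153) + 9 = 20*(-153) + 9 = -3060 + 9 = -3051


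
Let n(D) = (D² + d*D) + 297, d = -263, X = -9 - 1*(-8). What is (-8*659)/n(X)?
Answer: -5272/561 ≈ -9.3975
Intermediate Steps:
X = -1 (X = -9 + 8 = -1)
n(D) = 297 + D² - 263*D (n(D) = (D² - 263*D) + 297 = 297 + D² - 263*D)
(-8*659)/n(X) = (-8*659)/(297 + (-1)² - 263*(-1)) = -5272/(297 + 1 + 263) = -5272/561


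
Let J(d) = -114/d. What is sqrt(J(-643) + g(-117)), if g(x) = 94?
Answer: 2*sqrt(9734377)/643 ≈ 9.7045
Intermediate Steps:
sqrt(J(-643) + g(-117)) = sqrt(-114/(-643) + 94) = sqrt(-114*(-1/643) + 94) = sqrt(114/643 + 94) = sqrt(60556/643) = 2*sqrt(9734377)/643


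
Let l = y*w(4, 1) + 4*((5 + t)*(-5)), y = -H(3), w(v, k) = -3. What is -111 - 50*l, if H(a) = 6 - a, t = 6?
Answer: 10439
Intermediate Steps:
y = -3 (y = -(6 - 1*3) = -(6 - 3) = -1*3 = -3)
l = -211 (l = -3*(-3) + 4*((5 + 6)*(-5)) = 9 + 4*(11*(-5)) = 9 + 4*(-55) = 9 - 220 = -211)
-111 - 50*l = -111 - 50*(-211) = -111 + 10550 = 10439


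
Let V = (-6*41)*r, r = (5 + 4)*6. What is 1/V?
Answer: -1/13284 ≈ -7.5279e-5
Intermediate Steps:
r = 54 (r = 9*6 = 54)
V = -13284 (V = -6*41*54 = -246*54 = -13284)
1/V = 1/(-13284) = -1/13284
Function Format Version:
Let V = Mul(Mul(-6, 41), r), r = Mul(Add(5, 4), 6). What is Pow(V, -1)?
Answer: Rational(-1, 13284) ≈ -7.5279e-5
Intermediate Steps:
r = 54 (r = Mul(9, 6) = 54)
V = -13284 (V = Mul(Mul(-6, 41), 54) = Mul(-246, 54) = -13284)
Pow(V, -1) = Pow(-13284, -1) = Rational(-1, 13284)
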